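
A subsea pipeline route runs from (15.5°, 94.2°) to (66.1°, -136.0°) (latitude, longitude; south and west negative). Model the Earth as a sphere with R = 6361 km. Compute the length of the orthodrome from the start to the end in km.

Haversine: a = sin²(Δφ/2)+cos φ₁ cos φ₂ sin²(Δλ/2) = 0.50279;  σ = 2·atan2(√a,√(1−a))
σ = 90.320° → d = Rσ = 6361·1.57638 = 10027 km

10027 km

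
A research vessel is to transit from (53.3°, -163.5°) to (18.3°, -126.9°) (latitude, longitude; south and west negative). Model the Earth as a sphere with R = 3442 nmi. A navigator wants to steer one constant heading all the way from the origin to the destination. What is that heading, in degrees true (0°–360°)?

140.6°

Meridional parts: M(φ₁)=+1.1036, M(φ₂)=+0.3250 → ΔM = -0.7786;  Δλ = +0.6388 rad
tan C = Δλ / ΔM = -0.8204 → C = 140.63°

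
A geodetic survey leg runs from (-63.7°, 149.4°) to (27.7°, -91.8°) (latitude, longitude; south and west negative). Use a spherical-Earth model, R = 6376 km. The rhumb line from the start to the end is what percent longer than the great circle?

4.6%

Great circle: σ = 2.2215 rad → d_gc = Rσ = 14164.0 km
Rhumb: Δφ = +1.5952, Δλ = +2.0735, Δψ = +1.9575, q = Δφ/Δψ = 0.8149 → d_rh = R√(Δφ²+q²Δλ²) = 14816.4 km
Excess = (14816.4 − 14164.0) / 14164.0 = 652.4 / 14164.0 = 4.61% ≈ 4.6%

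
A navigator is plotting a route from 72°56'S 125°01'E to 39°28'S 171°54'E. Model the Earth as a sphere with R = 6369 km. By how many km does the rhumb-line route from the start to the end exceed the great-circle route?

Great circle: cos σ = sin φ₁ sin φ₂ + cos φ₁ cos φ₂ cos Δλ,  σ = 0.7036 rad → d_gc = 4481.5 km
Rhumb line: Δψ = +1.1460, q = Δφ/Δψ = 0.5097, d_rh = R√(Δφ²+q²Δλ²) = 4571.1 km
Excess = 4571.1 − 4481.5 = 89.6 ≈ 90 km

90 km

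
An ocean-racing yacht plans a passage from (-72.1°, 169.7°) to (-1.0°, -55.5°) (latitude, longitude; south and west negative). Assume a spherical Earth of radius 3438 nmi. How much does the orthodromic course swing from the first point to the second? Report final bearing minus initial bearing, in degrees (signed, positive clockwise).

-120.7°

Initial bearing θ₁ = atan2(sin Δλ cos φ₂, cos φ₁ sin φ₂ − sin φ₁ cos φ₂ cos Δλ) = 133.61°
Final bearing θ₂ = (initial bearing from the destination back to the start) + 180° = 12.86°
Δθ = θ₂ − θ₁ = -120.7°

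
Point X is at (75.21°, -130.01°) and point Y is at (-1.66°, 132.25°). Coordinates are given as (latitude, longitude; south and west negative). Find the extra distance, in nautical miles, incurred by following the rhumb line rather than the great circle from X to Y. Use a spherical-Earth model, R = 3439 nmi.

Great circle: cos σ = sin φ₁ sin φ₂ + cos φ₁ cos φ₂ cos Δλ,  σ = 1.6332 rad → d_gc = 5616.6 nmi
Rhumb line: Δψ = -2.0708, q = Δφ/Δψ = 0.6479, d_rh = R√(Δφ²+q²Δλ²) = 5977.8 nmi
Excess = 5977.8 − 5616.6 = 361.2 ≈ 361 nmi

361 nmi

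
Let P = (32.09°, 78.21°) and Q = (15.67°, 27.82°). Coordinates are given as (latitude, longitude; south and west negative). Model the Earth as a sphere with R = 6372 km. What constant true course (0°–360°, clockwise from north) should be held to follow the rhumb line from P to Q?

250.3°

Δψ = ln[tan(π/4+φ₂/2)/tan(π/4+φ₁/2)] = -0.3149
Δλ = -0.8795 rad (taken the short way round)
course = atan2(Δλ, Δψ) = 250.30°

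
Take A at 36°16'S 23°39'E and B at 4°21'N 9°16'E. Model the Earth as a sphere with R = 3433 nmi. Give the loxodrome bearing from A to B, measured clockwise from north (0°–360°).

341.6°

Meridional parts: M(φ₁)=-0.6800, M(φ₂)=+0.0760 → ΔM = +0.7560;  Δλ = -0.2510 rad
tan C = Δλ / ΔM = -0.3320 → C = 341.63°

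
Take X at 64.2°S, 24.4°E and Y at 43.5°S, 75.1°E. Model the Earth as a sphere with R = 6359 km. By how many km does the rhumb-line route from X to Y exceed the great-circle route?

87 km

Great circle: cos σ = sin φ₁ sin φ₂ + cos φ₁ cos φ₂ cos Δλ,  σ = 0.6099 rad → d_gc = 3878.4 km
Rhumb line: Δψ = +0.6291, q = Δφ/Δψ = 0.5743, d_rh = R√(Δφ²+q²Δλ²) = 3965.0 km
Excess = 3965.0 − 3878.4 = 86.6 ≈ 87 km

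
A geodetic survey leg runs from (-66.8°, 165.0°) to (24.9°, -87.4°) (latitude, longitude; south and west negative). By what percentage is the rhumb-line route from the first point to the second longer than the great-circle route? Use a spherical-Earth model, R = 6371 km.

Great circle: σ = 2.0887 rad → d_gc = Rσ = 13306.9 km
Rhumb: Δφ = +1.6005, Δλ = +1.8780, Δψ = +2.0324, q = Δφ/Δψ = 0.7875 → d_rh = R√(Δφ²+q²Δλ²) = 13883.2 km
Excess = (13883.2 − 13306.9) / 13306.9 = 576.3 / 13306.9 = 4.33% ≈ 4.3%

4.3%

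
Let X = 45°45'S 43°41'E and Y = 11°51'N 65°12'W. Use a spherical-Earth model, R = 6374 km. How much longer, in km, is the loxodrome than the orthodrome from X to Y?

304 km

Great circle: cos σ = sin φ₁ sin φ₂ + cos φ₁ cos φ₂ cos Δλ,  σ = 1.9478 rad → d_gc = 12415.1 km
Rhumb line: Δψ = +1.1083, q = Δφ/Δψ = 0.9071, d_rh = R√(Δφ²+q²Δλ²) = 12719.2 km
Excess = 12719.2 − 12415.1 = 304.1 ≈ 304 km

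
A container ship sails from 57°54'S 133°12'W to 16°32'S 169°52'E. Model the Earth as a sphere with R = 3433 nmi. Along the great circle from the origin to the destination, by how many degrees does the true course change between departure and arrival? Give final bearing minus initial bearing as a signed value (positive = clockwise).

+38.6°

Initial bearing θ₁ = atan2(sin Δλ cos φ₂, cos φ₁ sin φ₂ − sin φ₁ cos φ₂ cos Δλ) = 289.97°
Final bearing θ₂ = (initial bearing from the destination back to the start) + 180° = 328.60°
Δθ = θ₂ − θ₁ = +38.6°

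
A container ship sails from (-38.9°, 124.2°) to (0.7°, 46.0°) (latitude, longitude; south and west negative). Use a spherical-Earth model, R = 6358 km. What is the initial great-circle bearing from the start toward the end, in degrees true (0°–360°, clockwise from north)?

278.0°

θ = atan2( sin Δλ·cos φ₂ ,  cos φ₁ sin φ₂ − sin φ₁ cos φ₂ cos Δλ )
  = atan2(-0.9788, +0.1379) = 278.02°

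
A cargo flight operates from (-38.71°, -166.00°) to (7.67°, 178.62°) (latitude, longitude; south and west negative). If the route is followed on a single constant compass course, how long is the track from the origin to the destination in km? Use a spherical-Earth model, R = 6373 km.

5400 km

Rhumb course C = atan2(Δλ, Δψ) with Δψ = ln[tan(π/4+φ₂/2)/tan(π/4+φ₁/2)] = +0.8681, Δλ = -0.2684 → C = 342.82°
d = R·|Δφ| / |cos C| = 6373·0.80948 / 0.95536 = 5400 km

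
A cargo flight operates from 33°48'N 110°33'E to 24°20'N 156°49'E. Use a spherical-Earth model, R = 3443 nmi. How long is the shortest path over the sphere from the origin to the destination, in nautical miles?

Haversine: a = sin²(Δφ/2)+cos φ₁ cos φ₂ sin²(Δλ/2) = 0.12368;  σ = 2·atan2(√a,√(1−a))
σ = 41.180° → d = Rσ = 3443·0.71872 = 2475 nmi

2475 nmi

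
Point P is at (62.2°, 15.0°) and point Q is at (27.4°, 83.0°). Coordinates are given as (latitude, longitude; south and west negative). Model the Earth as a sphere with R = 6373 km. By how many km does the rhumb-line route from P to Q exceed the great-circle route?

Great circle: cos σ = sin φ₁ sin φ₂ + cos φ₁ cos φ₂ cos Δλ,  σ = 0.9738 rad → d_gc = 6205.8 km
Rhumb line: Δψ = -0.8989, q = Δφ/Δψ = 0.6757, d_rh = R√(Δφ²+q²Δλ²) = 6411.1 km
Excess = 6411.1 − 6205.8 = 205.3 ≈ 205 km

205 km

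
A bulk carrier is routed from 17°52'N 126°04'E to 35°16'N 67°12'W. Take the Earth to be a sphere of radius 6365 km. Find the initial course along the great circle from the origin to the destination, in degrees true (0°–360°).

13.3°

θ = atan2( sin Δλ·cos φ₂ ,  cos φ₁ sin φ₂ − sin φ₁ cos φ₂ cos Δλ )
  = atan2(+0.1874, +0.7933) = 13.29°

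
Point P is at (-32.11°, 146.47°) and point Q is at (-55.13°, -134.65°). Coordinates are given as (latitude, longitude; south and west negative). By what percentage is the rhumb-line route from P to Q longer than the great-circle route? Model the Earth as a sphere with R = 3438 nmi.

Great circle: σ = 1.0128 rad → d_gc = Rσ = 3481.9 nmi
Rhumb: Δφ = -0.4018, Δλ = +1.3767, Δψ = -0.5659, q = Δφ/Δψ = 0.7100 → d_rh = R√(Δφ²+q²Δλ²) = 3633.2 nmi
Excess = (3633.2 − 3481.9) / 3481.9 = 151.3 / 3481.9 = 4.345% ≈ 4.3%

4.3%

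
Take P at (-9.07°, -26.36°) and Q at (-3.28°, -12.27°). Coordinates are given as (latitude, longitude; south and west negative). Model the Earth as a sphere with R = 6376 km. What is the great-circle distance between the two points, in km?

cos σ = sin φ₁ sin φ₂ + cos φ₁ cos φ₂ cos Δλ
      = sin(-9.07°)sin(-3.28°) + cos(-9.07°)cos(-3.28°)cos(14.09°) = 0.9652
σ = 15.152° → d = Rσ = 6376·0.26445 = 1686 km

1686 km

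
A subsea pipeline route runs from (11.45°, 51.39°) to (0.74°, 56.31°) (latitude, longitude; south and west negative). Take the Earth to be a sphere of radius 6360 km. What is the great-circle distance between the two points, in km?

1307 km

Haversine: a = sin²(Δφ/2)+cos φ₁ cos φ₂ sin²(Δλ/2) = 0.01052;  σ = 2·atan2(√a,√(1−a))
σ = 11.771° → d = Rσ = 6360·0.20545 = 1307 km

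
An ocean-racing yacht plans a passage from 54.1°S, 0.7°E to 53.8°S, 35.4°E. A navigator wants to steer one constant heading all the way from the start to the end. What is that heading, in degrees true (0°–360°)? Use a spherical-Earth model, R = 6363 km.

Δψ = ln[tan(π/4+φ₂/2)/tan(π/4+φ₁/2)] = +0.0089
Δλ = +0.6056 rad (taken the short way round)
course = atan2(Δλ, Δψ) = 89.16°

89.2°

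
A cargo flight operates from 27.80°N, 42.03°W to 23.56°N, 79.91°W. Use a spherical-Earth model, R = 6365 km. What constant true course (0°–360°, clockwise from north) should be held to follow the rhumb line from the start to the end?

Meridional parts: M(φ₁)=+0.5054, M(φ₂)=+0.4233 → ΔM = -0.0821;  Δλ = -0.6611 rad
tan C = Δλ / ΔM = +8.0489 → C = 262.92°

262.9°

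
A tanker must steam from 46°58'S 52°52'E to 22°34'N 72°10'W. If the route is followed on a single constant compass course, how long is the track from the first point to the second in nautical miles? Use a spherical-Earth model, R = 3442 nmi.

8003 nmi

Rhumb course C = atan2(Δλ, Δψ) with Δψ = ln[tan(π/4+φ₂/2)/tan(π/4+φ₁/2)] = +1.3352, Δλ = -2.1822 → C = 301.46°
d = R·|Δφ| / |cos C| = 3442·1.21359 / 0.52192 = 8003 nmi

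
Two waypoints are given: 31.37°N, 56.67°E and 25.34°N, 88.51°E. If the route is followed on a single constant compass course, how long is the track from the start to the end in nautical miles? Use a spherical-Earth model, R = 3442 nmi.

Δψ = ln[tan(π/4+φ₂/2)/tan(π/4+φ₁/2)] = -0.1197;  Δφ = -0.1052 rad,  Δλ = +0.5557 rad
q = Δφ/Δψ = 0.8794
d = R·√(Δφ² + q²Δλ²) = 3442·0.49989 = 1721 nmi

1721 nmi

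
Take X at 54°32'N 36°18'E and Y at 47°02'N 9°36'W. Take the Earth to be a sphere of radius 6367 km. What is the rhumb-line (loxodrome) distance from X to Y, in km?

Δψ = ln[tan(π/4+φ₂/2)/tan(π/4+φ₁/2)] = -0.2076;  Δφ = -0.1309 rad,  Δλ = -0.8011 rad
q = Δφ/Δψ = 0.6304
d = R·√(Δφ² + q²Δλ²) = 6367·0.52174 = 3322 km

3322 km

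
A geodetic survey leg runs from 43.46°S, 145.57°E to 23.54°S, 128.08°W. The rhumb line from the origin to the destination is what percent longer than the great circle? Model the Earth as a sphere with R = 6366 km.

3.5%

Great circle: σ = 1.2481 rad → d_gc = Rσ = 7945.7 km
Rhumb: Δφ = +0.3477, Δλ = +1.5071, Δψ = +0.4209, q = Δφ/Δψ = 0.8259 → d_rh = R√(Δφ²+q²Δλ²) = 8227.5 km
Excess = (8227.5 − 7945.7) / 7945.7 = 281.8 / 7945.7 = 3.547% ≈ 3.5%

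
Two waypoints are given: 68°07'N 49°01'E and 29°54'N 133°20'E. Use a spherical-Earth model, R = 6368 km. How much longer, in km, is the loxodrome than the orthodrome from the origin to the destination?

Great circle: cos σ = sin φ₁ sin φ₂ + cos φ₁ cos φ₂ cos Δλ,  σ = 1.0535 rad → d_gc = 6708.4 km
Rhumb line: Δψ = -1.0961, q = Δφ/Δψ = 0.6085, d_rh = R√(Δφ²+q²Δλ²) = 7110.6 km
Excess = 7110.6 − 6708.4 = 402.2 ≈ 402 km

402 km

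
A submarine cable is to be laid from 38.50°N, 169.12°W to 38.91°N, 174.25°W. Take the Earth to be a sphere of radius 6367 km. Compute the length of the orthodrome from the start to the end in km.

447 km

Haversine: a = sin²(Δφ/2)+cos φ₁ cos φ₂ sin²(Δλ/2) = 0.00123;  σ = 2·atan2(√a,√(1−a))
σ = 4.024° → d = Rσ = 6367·0.07023 = 447 km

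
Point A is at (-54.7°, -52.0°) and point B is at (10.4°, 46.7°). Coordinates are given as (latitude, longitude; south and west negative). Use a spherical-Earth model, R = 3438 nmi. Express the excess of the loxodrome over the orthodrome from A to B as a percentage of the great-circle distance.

Great circle: σ = 1.8063 rad → d_gc = Rσ = 6209.9 nmi
Rhumb: Δφ = +1.1362, Δλ = +1.7226, Δψ = +1.3277, q = Δφ/Δψ = 0.8558 → d_rh = R√(Δφ²+q²Δλ²) = 6399.1 nmi
Excess = (6399.1 − 6209.9) / 6209.9 = 189.2 / 6209.9 = 3.047% ≈ 3.0%

3.0%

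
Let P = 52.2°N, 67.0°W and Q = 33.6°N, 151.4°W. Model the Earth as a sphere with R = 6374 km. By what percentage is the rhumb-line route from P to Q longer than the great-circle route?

Great circle: σ = 1.0621 rad → d_gc = Rσ = 6769.5 km
Rhumb: Δφ = -0.3246, Δλ = -1.4731, Δψ = -0.4486, q = Δφ/Δψ = 0.7237 → d_rh = R√(Δφ²+q²Δλ²) = 7102.9 km
Excess = (7102.9 − 6769.5) / 6769.5 = 333.4 / 6769.5 = 4.93% ≈ 4.9%

4.9%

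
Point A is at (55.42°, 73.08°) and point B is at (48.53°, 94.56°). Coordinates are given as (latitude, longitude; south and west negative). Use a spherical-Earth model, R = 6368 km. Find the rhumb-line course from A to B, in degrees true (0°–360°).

117.6°

Meridional parts: M(φ₁)=+1.1671, M(φ₂)=+0.9714 → ΔM = -0.1957;  Δλ = +0.3749 rad
tan C = Δλ / ΔM = -1.9155 → C = 117.57°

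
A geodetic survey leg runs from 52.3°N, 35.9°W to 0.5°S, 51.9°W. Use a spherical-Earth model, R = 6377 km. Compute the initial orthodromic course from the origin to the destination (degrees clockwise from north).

199.8°

N = sin Δλ·cos φ₂ = -0.2756;  D = cos φ₁ sin φ₂ − sin φ₁ cos φ₂ cos Δλ = -0.7659
initial course = atan2(N, D) = 199.79°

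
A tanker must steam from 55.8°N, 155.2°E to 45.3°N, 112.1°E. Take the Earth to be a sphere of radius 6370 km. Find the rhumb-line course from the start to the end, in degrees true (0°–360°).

Δψ = ln[tan(π/4+φ₂/2)/tan(π/4+φ₁/2)] = -0.2900
Δλ = -0.7522 rad (taken the short way round)
course = atan2(Δλ, Δψ) = 248.92°

248.9°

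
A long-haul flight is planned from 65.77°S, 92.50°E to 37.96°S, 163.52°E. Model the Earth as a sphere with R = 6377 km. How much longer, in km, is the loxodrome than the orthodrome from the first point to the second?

Great circle: cos σ = sin φ₁ sin φ₂ + cos φ₁ cos φ₂ cos Δλ,  σ = 0.8417 rad → d_gc = 5367.807 km
Rhumb line: Δψ = +0.8216, q = Δφ/Δψ = 0.5908, d_rh = R√(Δφ²+q²Δλ²) = 5602.314 km
Excess = 5602.314 − 5367.807 = 234.507 ≈ 235 km

235 km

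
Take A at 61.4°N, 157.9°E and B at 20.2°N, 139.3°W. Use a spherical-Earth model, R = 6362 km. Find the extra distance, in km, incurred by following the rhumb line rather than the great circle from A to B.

Great circle: cos σ = sin φ₁ sin φ₂ + cos φ₁ cos φ₂ cos Δλ,  σ = 1.0373 rad → d_gc = 6599.5 km
Rhumb line: Δψ = -1.0068, q = Δφ/Δψ = 0.7142, d_rh = R√(Δφ²+q²Δλ²) = 6762.6 km
Excess = 6762.6 − 6599.5 = 163.1 ≈ 163 km

163 km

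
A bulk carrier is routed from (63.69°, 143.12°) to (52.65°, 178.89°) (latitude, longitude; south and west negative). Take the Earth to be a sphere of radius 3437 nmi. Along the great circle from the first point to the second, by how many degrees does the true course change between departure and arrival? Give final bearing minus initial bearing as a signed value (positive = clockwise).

+30.8°

At departure: θ₁ = atan2(sin Δλ cos φ₂, cos φ₁ sin φ₂ − sin φ₁ cos φ₂ cos Δλ) = 104.07°
At arrival: θ₂ = atan2(sin Δλ cos φ₁, −cos φ₂ sin φ₁ + sin φ₂ cos φ₁ cos Δλ) = 134.88°
Δθ = θ₂ − θ₁ = +30.8°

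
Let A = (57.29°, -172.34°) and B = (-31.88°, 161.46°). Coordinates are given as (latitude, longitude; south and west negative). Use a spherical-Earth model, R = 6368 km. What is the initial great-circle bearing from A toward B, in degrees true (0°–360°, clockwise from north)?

202.0°

θ = atan2( sin Δλ·cos φ₂ ,  cos φ₁ sin φ₂ − sin φ₁ cos φ₂ cos Δλ )
  = atan2(-0.3749, -0.9265) = 202.03°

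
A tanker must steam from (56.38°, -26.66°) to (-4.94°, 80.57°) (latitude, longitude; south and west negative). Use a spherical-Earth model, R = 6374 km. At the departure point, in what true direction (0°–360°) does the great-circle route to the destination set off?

78.2°

N = sin Δλ·cos φ₂ = +0.9516;  D = cos φ₁ sin φ₂ − sin φ₁ cos φ₂ cos Δλ = +0.1981
initial course = atan2(N, D) = 78.24°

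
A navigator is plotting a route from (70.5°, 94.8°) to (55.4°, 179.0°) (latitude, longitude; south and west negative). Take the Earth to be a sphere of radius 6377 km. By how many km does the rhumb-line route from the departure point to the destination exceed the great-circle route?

Great circle: cos σ = sin φ₁ sin φ₂ + cos φ₁ cos φ₂ cos Δλ,  σ = 0.6517 rad → d_gc = 4155.6 km
Rhumb line: Δψ = -0.5948, q = Δφ/Δψ = 0.4431, d_rh = R√(Δφ²+q²Δλ²) = 4479.7 km
Excess = 4479.7 − 4155.6 = 324.1 ≈ 324 km

324 km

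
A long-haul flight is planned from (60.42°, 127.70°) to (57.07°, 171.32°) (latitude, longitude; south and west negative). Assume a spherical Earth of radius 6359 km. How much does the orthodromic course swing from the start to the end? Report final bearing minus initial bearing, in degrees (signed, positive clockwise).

+37.8°

Initial bearing θ₁ = atan2(sin Δλ cos φ₂, cos φ₁ sin φ₂ − sin φ₁ cos φ₂ cos Δλ) = 79.12°
Final bearing θ₂ = (initial bearing from the destination back to the start) + 180° = 116.91°
Δθ = θ₂ − θ₁ = +37.8°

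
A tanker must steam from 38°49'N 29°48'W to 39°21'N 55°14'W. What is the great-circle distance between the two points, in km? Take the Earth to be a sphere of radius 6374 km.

cos σ = sin φ₁ sin φ₂ + cos φ₁ cos φ₂ cos Δλ
      = sin(38.82°)sin(39.35°) + cos(38.82°)cos(39.35°)cos(-25.43°) = 0.9416
σ = 19.684° → d = Rσ = 6374·0.34355 = 2190 km

2190 km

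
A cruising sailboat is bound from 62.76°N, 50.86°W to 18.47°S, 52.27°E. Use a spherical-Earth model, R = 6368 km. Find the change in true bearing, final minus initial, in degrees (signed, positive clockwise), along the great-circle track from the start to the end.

+64.1°

Initial bearing θ₁ = atan2(sin Δλ cos φ₂, cos φ₁ sin φ₂ − sin φ₁ cos φ₂ cos Δλ) = 87.11°
Final bearing θ₂ = (initial bearing from the destination back to the start) + 180° = 151.19°
Δθ = θ₂ − θ₁ = +64.1°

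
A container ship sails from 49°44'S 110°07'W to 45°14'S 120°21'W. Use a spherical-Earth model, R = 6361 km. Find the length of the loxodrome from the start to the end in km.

Rhumb course C = atan2(Δλ, Δψ) with Δψ = ln[tan(π/4+φ₂/2)/tan(π/4+φ₁/2)] = +0.1163, Δλ = -0.1786 → C = 303.07°
d = R·|Δφ| / |cos C| = 6361·0.07854 / 0.54573 = 915 km

915 km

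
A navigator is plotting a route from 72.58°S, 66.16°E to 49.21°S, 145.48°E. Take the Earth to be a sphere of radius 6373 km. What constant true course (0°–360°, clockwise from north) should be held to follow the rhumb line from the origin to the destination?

57.4°

Meridional parts: M(φ₁)=-1.8760, M(φ₂)=-0.9894 → ΔM = +0.8866;  Δλ = +1.3844 rad
tan C = Δλ / ΔM = +1.5615 → C = 57.36°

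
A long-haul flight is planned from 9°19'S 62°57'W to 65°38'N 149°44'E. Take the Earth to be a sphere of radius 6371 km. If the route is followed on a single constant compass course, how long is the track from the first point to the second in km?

15134 km

Rhumb course C = atan2(Δλ, Δψ) with Δψ = ln[tan(π/4+φ₂/2)/tan(π/4+φ₁/2)] = +1.6963, Δλ = -2.5712 → C = 303.41°
d = R·|Δφ| / |cos C| = 6371·1.30812 / 0.55068 = 15134 km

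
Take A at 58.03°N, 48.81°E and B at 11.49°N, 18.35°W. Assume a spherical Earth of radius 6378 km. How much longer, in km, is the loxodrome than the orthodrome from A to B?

Great circle: cos σ = sin φ₁ sin φ₂ + cos φ₁ cos φ₂ cos Δλ,  σ = 1.1914 rad → d_gc = 7598.6 km
Rhumb line: Δψ = -1.0483, q = Δφ/Δψ = 0.7749, d_rh = R√(Δφ²+q²Δλ²) = 7771.7 km
Excess = 7771.7 − 7598.6 = 173.1 ≈ 173 km

173 km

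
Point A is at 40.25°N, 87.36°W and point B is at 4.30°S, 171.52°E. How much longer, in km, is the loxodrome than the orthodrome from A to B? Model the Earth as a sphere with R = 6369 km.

226 km

Great circle: cos σ = sin φ₁ sin φ₂ + cos φ₁ cos φ₂ cos Δλ,  σ = 1.7673 rad → d_gc = 11255.9 km
Rhumb line: Δψ = -0.8437, q = Δφ/Δψ = 0.9215, d_rh = R√(Δφ²+q²Δλ²) = 11481.6 km
Excess = 11481.6 − 11255.9 = 225.7 ≈ 226 km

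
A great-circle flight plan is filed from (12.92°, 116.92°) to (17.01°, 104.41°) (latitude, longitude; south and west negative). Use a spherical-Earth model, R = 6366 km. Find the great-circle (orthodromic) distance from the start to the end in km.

Haversine: a = sin²(Δφ/2)+cos φ₁ cos φ₂ sin²(Δλ/2) = 0.01234;  σ = 2·atan2(√a,√(1−a))
σ = 12.755° → d = Rσ = 6366·0.22261 = 1417 km

1417 km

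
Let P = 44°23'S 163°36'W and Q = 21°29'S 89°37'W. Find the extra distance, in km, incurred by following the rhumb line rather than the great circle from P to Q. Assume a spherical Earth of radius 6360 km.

Great circle: cos σ = sin φ₁ sin φ₂ + cos φ₁ cos φ₂ cos Δλ,  σ = 1.1156 rad → d_gc = 7095.1 km
Rhumb line: Δψ = +0.4822, q = Δφ/Δψ = 0.8289, d_rh = R√(Δφ²+q²Δλ²) = 7266.5 km
Excess = 7266.5 − 7095.1 = 171.4 ≈ 171 km

171 km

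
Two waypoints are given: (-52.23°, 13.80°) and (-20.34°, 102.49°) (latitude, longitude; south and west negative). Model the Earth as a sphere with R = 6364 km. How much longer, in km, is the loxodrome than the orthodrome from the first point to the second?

358 km

Great circle: cos σ = sin φ₁ sin φ₂ + cos φ₁ cos φ₂ cos Δλ,  σ = 1.2788 rad → d_gc = 8138.1 km
Rhumb line: Δψ = +0.7100, q = Δφ/Δψ = 0.7839, d_rh = R√(Δφ²+q²Δλ²) = 8496.1 km
Excess = 8496.1 − 8138.1 = 358.0 ≈ 358 km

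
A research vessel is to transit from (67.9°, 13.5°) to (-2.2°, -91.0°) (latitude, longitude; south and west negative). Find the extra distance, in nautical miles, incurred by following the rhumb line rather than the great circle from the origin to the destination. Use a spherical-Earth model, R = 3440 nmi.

378 nmi

Great circle: cos σ = sin φ₁ sin φ₂ + cos φ₁ cos φ₂ cos Δλ,  σ = 1.7009 rad → d_gc = 5851.0 nmi
Rhumb line: Δψ = -1.6717, q = Δφ/Δψ = 0.7319, d_rh = R√(Δφ²+q²Δλ²) = 6228.9 nmi
Excess = 6228.9 − 5851.0 = 377.9 ≈ 378 nmi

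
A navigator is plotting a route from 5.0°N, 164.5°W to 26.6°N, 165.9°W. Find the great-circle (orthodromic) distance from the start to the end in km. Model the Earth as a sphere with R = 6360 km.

Haversine: a = sin²(Δφ/2)+cos φ₁ cos φ₂ sin²(Δλ/2) = 0.03524;  σ = 2·atan2(√a,√(1−a))
σ = 21.641° → d = Rσ = 6360·0.37771 = 2402 km

2402 km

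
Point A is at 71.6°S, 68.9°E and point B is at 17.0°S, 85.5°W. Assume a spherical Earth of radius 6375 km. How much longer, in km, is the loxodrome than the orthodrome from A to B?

Great circle: cos σ = sin φ₁ sin φ₂ + cos φ₁ cos φ₂ cos Δλ,  σ = 1.5656 rad → d_gc = 9980.7 km
Rhumb line: Δψ = +1.5192, q = Δφ/Δψ = 0.6273, d_rh = R√(Δφ²+q²Δλ²) = 12370.4 km
Excess = 12370.4 − 9980.7 = 2389.7 ≈ 2390 km

2390 km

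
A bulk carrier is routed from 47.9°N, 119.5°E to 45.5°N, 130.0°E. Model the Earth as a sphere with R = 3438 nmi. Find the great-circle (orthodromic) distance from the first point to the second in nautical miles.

cos σ = sin φ₁ sin φ₂ + cos φ₁ cos φ₂ cos Δλ
      = sin(47.90°)sin(45.50°) + cos(47.90°)cos(45.50°)cos(10.50°) = 0.9913
σ = 7.583° → d = Rσ = 3438·0.13235 = 455 nmi

455 nmi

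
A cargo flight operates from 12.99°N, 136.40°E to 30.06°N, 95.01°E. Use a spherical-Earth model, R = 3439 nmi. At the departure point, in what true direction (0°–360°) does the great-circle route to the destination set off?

θ = atan2( sin Δλ·cos φ₂ ,  cos φ₁ sin φ₂ − sin φ₁ cos φ₂ cos Δλ )
  = atan2(-0.5723, +0.3421) = 300.87°

300.9°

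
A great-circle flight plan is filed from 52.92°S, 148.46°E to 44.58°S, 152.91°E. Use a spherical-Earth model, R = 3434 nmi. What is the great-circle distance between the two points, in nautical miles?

Haversine: a = sin²(Δφ/2)+cos φ₁ cos φ₂ sin²(Δλ/2) = 0.00593;  σ = 2·atan2(√a,√(1−a))
σ = 8.837° → d = Rσ = 3434·0.15423 = 530 nmi

530 nmi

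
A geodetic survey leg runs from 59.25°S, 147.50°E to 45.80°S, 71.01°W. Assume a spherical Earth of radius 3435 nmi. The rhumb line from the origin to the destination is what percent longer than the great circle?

22.7%

Great circle: σ = 1.2269 rad → d_gc = Rσ = 4214.3 nmi
Rhumb: Δφ = +0.2347, Δλ = +2.4695, Δψ = +0.3898, q = Δφ/Δψ = 0.6022 → d_rh = R√(Δφ²+q²Δλ²) = 5171.6 nmi
Excess = (5171.6 − 4214.3) / 4214.3 = 957.3 / 4214.3 = 22.72% ≈ 22.7%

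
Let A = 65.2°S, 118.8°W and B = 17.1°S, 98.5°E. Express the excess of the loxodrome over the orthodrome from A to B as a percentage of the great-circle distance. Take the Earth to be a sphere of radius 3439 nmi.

18.2%

Great circle: σ = 1.6228 rad → d_gc = Rσ = 5580.8 nmi
Rhumb: Δφ = +0.8395, Δλ = -2.4906, Δψ = +1.2118, q = Δφ/Δψ = 0.6928 → d_rh = R√(Δφ²+q²Δλ²) = 6598.9 nmi
Excess = (6598.9 − 5580.8) / 5580.8 = 1018.1 / 5580.8 = 18.24% ≈ 18.2%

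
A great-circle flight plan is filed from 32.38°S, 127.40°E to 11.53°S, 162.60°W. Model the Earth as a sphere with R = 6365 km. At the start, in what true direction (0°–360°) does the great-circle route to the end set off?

N = sin Δλ·cos φ₂ = +0.9207;  D = cos φ₁ sin φ₂ − sin φ₁ cos φ₂ cos Δλ = +0.0107
initial course = atan2(N, D) = 89.34°

89.3°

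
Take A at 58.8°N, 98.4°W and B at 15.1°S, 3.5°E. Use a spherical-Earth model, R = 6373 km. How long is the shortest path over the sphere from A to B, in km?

cos σ = sin φ₁ sin φ₂ + cos φ₁ cos φ₂ cos Δλ
      = sin(58.80°)sin(-15.10°) + cos(58.80°)cos(-15.10°)cos(101.90°) = -0.3260
σ = 109.024° → d = Rσ = 6373·1.90282 = 12127 km

12127 km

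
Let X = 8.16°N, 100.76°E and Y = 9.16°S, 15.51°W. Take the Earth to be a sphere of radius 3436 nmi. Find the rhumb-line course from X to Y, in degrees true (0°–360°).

261.5°

Δψ = ln[tan(π/4+φ₂/2)/tan(π/4+φ₁/2)] = -0.3035
Δλ = -2.0293 rad (taken the short way round)
course = atan2(Δλ, Δψ) = 261.50°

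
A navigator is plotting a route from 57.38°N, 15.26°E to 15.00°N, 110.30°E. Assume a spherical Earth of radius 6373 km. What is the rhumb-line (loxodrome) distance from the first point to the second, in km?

Rhumb course C = atan2(Δλ, Δψ) with Δψ = ln[tan(π/4+φ₂/2)/tan(π/4+φ₁/2)] = -0.9641, Δλ = +1.6588 → C = 120.17°
d = R·|Δφ| / |cos C| = 6373·0.73967 / 0.50249 = 9381 km

9381 km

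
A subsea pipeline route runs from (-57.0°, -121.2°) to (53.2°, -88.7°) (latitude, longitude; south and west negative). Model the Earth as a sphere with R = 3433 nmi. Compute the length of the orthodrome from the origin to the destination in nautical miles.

6792 nmi

cos σ = sin φ₁ sin φ₂ + cos φ₁ cos φ₂ cos Δλ
      = sin(-57.00°)sin(53.20°) + cos(-57.00°)cos(53.20°)cos(32.50°) = -0.3964
σ = 113.353° → d = Rσ = 3433·1.97838 = 6792 nmi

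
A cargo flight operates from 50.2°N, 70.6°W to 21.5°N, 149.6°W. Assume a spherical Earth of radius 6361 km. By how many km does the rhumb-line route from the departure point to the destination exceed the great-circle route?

242 km

Great circle: cos σ = sin φ₁ sin φ₂ + cos φ₁ cos φ₂ cos Δλ,  σ = 1.1645 rad → d_gc = 7407.3 km
Rhumb line: Δψ = -0.6317, q = Δφ/Δψ = 0.7929, d_rh = R√(Δφ²+q²Δλ²) = 7649.4 km
Excess = 7649.4 − 7407.3 = 242.1 ≈ 242 km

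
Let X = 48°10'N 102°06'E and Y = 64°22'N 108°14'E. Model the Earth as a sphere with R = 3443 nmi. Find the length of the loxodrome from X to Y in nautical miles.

Rhumb course C = atan2(Δλ, Δψ) with Δψ = ln[tan(π/4+φ₂/2)/tan(π/4+φ₁/2)] = +0.5188, Δλ = +0.1070 → C = 11.66°
d = R·|Δφ| / |cos C| = 3443·0.28274 / 0.97937 = 994 nmi

994 nmi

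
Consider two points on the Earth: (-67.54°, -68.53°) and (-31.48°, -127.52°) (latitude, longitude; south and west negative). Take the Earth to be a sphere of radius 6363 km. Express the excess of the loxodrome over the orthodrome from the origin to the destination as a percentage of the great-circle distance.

2.8%

Great circle: σ = 0.8626 rad → d_gc = Rσ = 5488.9 km
Rhumb: Δφ = +0.6294, Δλ = -1.0296, Δψ = +1.0374, q = Δφ/Δψ = 0.6067 → d_rh = R√(Δφ²+q²Δλ²) = 5642.2 km
Excess = (5642.2 − 5488.9) / 5488.9 = 153.3 / 5488.9 = 2.79% ≈ 2.8%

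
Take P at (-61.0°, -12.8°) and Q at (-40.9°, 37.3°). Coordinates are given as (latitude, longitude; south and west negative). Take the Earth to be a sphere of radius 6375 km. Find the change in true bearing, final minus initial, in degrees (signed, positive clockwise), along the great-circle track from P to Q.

At departure: θ₁ = atan2(sin Δλ cos φ₂, cos φ₁ sin φ₂ − sin φ₁ cos φ₂ cos Δλ) = 79.58°
At arrival: θ₂ = atan2(sin Δλ cos φ₁, −cos φ₂ sin φ₁ + sin φ₂ cos φ₁ cos Δλ) = 39.11°
Δθ = θ₂ − θ₁ = -40.5°

-40.5°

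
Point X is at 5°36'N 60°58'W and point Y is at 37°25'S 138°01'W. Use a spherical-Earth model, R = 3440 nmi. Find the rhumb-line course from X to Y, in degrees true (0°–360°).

239.2°

Meridional parts: M(φ₁)=+0.0979, M(φ₂)=-0.7051 → ΔM = -0.8030;  Δλ = -1.3448 rad
tan C = Δλ / ΔM = +1.6747 → C = 239.16°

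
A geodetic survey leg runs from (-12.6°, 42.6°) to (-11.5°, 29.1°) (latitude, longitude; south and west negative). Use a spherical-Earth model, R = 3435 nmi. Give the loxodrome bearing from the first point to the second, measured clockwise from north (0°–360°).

274.8°

Meridional parts: M(φ₁)=-0.2217, M(φ₂)=-0.2021 → ΔM = +0.0196;  Δλ = -0.2356 rad
tan C = Δλ / ΔM = -12.0021 → C = 274.76°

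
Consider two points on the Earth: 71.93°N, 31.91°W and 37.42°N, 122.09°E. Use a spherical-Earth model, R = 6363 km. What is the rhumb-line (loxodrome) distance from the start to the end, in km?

Δψ = ln[tan(π/4+φ₂/2)/tan(π/4+φ₁/2)] = -1.1336;  Δφ = -0.6023 rad,  Δλ = +2.6878 rad
q = Δφ/Δψ = 0.5313
d = R·√(Δφ² + q²Δλ²) = 6363·1.54994 = 9862 km

9862 km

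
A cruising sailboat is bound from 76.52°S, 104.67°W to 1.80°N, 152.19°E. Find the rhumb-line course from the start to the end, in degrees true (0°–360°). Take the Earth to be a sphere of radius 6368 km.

Meridional parts: M(φ₁)=-2.1355, M(φ₂)=+0.0314 → ΔM = +2.1670;  Δλ = -1.8001 rad
tan C = Δλ / ΔM = -0.8307 → C = 320.28°

320.3°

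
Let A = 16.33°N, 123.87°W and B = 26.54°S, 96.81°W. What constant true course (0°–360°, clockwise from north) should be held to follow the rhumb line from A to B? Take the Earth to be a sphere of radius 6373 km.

148.5°

Meridional parts: M(φ₁)=+0.2890, M(φ₂)=-0.4807 → ΔM = -0.7697;  Δλ = +0.4723 rad
tan C = Δλ / ΔM = -0.6136 → C = 148.47°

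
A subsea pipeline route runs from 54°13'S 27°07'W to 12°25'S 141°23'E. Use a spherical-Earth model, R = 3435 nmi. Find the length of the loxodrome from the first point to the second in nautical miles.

Δψ = ln[tan(π/4+φ₂/2)/tan(π/4+φ₁/2)] = +0.9122;  Δφ = +0.7295 rad,  Δλ = +2.9409 rad
q = Δφ/Δψ = 0.7998
d = R·√(Δφ² + q²Δλ²) = 3435·2.46257 = 8459 nmi

8459 nmi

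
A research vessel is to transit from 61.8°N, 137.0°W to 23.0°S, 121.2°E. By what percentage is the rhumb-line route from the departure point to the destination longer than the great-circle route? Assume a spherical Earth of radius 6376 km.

3.2%

Great circle: σ = 2.0190 rad → d_gc = Rσ = 12872.8 km
Rhumb: Δφ = -1.4800, Δλ = -1.7767, Δψ = -1.7942, q = Δφ/Δψ = 0.8249 → d_rh = R√(Δφ²+q²Δλ²) = 13280.7 km
Excess = (13280.7 − 12872.8) / 12872.8 = 407.9 / 12872.8 = 3.17% ≈ 3.2%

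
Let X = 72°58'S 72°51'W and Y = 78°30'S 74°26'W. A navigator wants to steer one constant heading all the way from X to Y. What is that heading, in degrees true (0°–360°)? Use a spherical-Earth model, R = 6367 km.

184.0°

Δψ = ln[tan(π/4+φ₂/2)/tan(π/4+φ₁/2)] = -0.3969
Δλ = -0.0276 rad (taken the short way round)
course = atan2(Δλ, Δψ) = 183.98°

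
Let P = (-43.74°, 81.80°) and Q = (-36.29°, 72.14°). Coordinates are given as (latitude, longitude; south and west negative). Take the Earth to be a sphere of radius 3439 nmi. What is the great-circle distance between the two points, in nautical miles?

cos σ = sin φ₁ sin φ₂ + cos φ₁ cos φ₂ cos Δλ
      = sin(-43.74°)sin(-36.29°) + cos(-43.74°)cos(-36.29°)cos(-9.66°) = 0.9833
σ = 10.485° → d = Rσ = 3439·0.18301 = 629 nmi

629 nmi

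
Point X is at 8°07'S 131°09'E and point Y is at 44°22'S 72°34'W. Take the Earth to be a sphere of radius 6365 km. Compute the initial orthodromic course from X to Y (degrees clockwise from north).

θ = atan2( sin Δλ·cos φ₂ ,  cos φ₁ sin φ₂ − sin φ₁ cos φ₂ cos Δλ )
  = atan2(+0.2875, -0.7847) = 159.87°

159.9°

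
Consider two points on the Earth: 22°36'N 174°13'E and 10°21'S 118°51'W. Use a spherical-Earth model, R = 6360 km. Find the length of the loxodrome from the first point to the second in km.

8149 km

Rhumb course C = atan2(Δλ, Δψ) with Δψ = ln[tan(π/4+φ₂/2)/tan(π/4+φ₁/2)] = -0.5867, Δλ = +1.1682 → C = 116.67°
d = R·|Δφ| / |cos C| = 6360·0.57509 / 0.44882 = 8149 km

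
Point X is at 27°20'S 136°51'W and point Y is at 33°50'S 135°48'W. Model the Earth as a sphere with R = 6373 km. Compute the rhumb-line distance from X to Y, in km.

730 km

Δψ = ln[tan(π/4+φ₂/2)/tan(π/4+φ₁/2)] = -0.1319;  Δφ = -0.1134 rad,  Δλ = +0.0183 rad
q = Δφ/Δψ = 0.8601
d = R·√(Δφ² + q²Δλ²) = 6373·0.11454 = 730 km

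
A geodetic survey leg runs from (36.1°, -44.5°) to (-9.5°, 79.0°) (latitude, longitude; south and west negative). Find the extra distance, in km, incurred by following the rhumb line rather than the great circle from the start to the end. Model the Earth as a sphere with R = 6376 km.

Great circle: cos σ = sin φ₁ sin φ₂ + cos φ₁ cos φ₂ cos Δλ,  σ = 2.1378 rad → d_gc = 13630.5 km
Rhumb line: Δψ = -0.8430, q = Δφ/Δψ = 0.9441, d_rh = R√(Δφ²+q²Δλ²) = 13931.9 km
Excess = 13931.9 − 13630.5 = 301.4 ≈ 301 km

301 km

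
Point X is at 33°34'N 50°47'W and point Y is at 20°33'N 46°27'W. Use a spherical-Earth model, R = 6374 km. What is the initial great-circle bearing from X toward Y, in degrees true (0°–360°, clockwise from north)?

162.5°

θ = atan2( sin Δλ·cos φ₂ ,  cos φ₁ sin φ₂ − sin φ₁ cos φ₂ cos Δλ )
  = atan2(+0.0708, -0.2238) = 162.45°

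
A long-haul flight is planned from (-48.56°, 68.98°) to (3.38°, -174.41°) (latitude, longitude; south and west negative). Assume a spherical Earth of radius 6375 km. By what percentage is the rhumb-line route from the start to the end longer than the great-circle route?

Great circle: σ = 1.9178 rad → d_gc = Rσ = 12226.3 km
Rhumb: Δφ = +0.9065, Δλ = +2.0352, Δψ = +1.0312, q = Δφ/Δψ = 0.8791 → d_rh = R√(Δφ²+q²Δλ²) = 12786.6 km
Excess = (12786.6 − 12226.3) / 12226.3 = 560.3 / 12226.3 = 4.58% ≈ 4.6%

4.6%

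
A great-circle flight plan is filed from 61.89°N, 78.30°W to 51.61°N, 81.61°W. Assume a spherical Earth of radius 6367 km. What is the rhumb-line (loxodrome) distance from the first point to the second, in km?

1160 km

Rhumb course C = atan2(Δλ, Δψ) with Δψ = ln[tan(π/4+φ₂/2)/tan(π/4+φ₁/2)] = -0.3298, Δλ = -0.0578 → C = 189.94°
d = R·|Δφ| / |cos C| = 6367·0.17942 / 0.98500 = 1160 km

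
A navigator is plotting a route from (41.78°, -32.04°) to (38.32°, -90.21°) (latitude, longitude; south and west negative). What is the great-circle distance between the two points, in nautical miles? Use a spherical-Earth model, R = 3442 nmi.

cos σ = sin φ₁ sin φ₂ + cos φ₁ cos φ₂ cos Δλ
      = sin(41.78°)sin(38.32°) + cos(41.78°)cos(38.32°)cos(-58.17°) = 0.7217
σ = 43.807° → d = Rσ = 3442·0.76457 = 2632 nmi

2632 nmi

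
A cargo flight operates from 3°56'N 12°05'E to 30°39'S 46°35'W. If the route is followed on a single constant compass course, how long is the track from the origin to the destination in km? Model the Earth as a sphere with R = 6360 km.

Δψ = ln[tan(π/4+φ₂/2)/tan(π/4+φ₁/2)] = -0.6312;  Δφ = -0.6036 rad,  Δλ = -1.0239 rad
q = Δφ/Δψ = 0.9563
d = R·√(Δφ² + q²Δλ²) = 6360·1.15030 = 7316 km

7316 km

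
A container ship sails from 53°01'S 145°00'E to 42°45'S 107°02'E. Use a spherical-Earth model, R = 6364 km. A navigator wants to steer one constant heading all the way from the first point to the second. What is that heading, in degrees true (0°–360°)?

292.1°

Meridional parts: M(φ₁)=-1.0953, M(φ₂)=-0.8269 → ΔM = +0.2684;  Δλ = -0.6626 rad
tan C = Δλ / ΔM = -2.4686 → C = 292.05°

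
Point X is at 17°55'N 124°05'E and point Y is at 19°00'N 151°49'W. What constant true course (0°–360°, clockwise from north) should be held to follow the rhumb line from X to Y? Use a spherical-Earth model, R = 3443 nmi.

89.2°

Δψ = ln[tan(π/4+φ₂/2)/tan(π/4+φ₁/2)] = +0.0199
Δλ = +1.4678 rad (taken the short way round)
course = atan2(Δλ, Δψ) = 89.22°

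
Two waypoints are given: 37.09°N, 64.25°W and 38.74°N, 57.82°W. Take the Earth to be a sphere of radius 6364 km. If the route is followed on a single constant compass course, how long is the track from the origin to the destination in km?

Rhumb course C = atan2(Δλ, Δψ) with Δψ = ln[tan(π/4+φ₂/2)/tan(π/4+φ₁/2)] = +0.0365, Δλ = +0.1122 → C = 71.98°
d = R·|Δφ| / |cos C| = 6364·0.02880 / 0.30934 = 592 km

592 km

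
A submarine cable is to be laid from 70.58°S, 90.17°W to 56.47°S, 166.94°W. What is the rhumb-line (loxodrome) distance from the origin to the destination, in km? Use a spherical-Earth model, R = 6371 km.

Rhumb course C = atan2(Δλ, Δψ) with Δψ = ln[tan(π/4+φ₂/2)/tan(π/4+φ₁/2)] = +0.5656, Δλ = -1.3399 → C = 292.89°
d = R·|Δφ| / |cos C| = 6371·0.24627 / 0.38891 = 4034 km

4034 km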